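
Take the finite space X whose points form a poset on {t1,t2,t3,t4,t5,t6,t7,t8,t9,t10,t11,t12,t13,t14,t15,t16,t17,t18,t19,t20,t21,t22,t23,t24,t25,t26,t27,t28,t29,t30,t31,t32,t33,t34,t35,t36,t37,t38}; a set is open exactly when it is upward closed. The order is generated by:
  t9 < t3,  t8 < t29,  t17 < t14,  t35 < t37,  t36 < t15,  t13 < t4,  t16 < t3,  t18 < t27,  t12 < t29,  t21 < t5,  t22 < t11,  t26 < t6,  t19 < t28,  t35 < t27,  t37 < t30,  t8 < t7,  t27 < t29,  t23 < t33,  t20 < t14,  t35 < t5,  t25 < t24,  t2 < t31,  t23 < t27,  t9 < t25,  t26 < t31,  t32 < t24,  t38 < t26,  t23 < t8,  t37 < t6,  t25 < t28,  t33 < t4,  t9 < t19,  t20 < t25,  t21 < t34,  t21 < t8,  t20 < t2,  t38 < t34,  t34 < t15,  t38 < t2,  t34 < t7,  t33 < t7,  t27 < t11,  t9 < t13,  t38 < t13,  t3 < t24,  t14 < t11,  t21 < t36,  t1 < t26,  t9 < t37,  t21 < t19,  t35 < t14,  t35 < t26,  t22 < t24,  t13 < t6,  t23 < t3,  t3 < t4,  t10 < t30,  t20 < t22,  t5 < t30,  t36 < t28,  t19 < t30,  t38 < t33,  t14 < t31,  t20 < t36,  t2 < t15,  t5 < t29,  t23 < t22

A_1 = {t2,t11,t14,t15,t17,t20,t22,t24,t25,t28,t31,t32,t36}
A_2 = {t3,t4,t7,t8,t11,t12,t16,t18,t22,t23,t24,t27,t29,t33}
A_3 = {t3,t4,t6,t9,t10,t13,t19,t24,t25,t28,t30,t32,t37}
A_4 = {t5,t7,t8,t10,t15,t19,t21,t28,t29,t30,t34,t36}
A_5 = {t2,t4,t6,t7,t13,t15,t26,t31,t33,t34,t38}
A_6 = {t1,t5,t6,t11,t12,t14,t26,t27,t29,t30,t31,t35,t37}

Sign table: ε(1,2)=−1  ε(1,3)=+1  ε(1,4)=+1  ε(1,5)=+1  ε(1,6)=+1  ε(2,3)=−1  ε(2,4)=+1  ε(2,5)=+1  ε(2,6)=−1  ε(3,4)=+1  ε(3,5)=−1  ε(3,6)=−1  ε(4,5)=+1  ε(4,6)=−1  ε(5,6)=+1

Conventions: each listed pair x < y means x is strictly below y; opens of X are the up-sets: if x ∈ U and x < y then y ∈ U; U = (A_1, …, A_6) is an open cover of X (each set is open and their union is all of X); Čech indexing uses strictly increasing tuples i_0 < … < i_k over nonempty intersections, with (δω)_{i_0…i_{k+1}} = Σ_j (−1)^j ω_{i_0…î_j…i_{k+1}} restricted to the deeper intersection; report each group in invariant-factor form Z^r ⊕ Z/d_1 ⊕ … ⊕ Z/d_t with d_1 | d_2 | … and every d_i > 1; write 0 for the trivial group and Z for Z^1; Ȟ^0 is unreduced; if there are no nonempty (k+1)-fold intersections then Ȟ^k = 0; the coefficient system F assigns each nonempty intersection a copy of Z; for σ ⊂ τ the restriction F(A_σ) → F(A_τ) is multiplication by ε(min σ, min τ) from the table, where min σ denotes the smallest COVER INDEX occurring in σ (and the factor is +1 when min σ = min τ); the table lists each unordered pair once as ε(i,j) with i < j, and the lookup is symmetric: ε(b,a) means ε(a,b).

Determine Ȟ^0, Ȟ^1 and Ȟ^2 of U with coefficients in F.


Ȟ^0 ≅ 0, Ȟ^1 ≅ Z/2 and Ȟ^2 ≅ Z

nerve simplices:
  A12={t11,t22,t24} A13={t24,t25,t28,t32} A14={t15,t28,t36} A15={t2,t15,t31} A16={t11,t14,t31} A23={t3,t4,t24} A24={t7,t8,t29} A25={t4,t7,t33} A26={t11,t12,t27,t29} A34={t10,t19,t28,t30} A35={t4,t6,t13} A36={t6,t30,t37} A45={t7,t15,t34} A46={t5,t29,t30} A56={t6,t26,t31}
  A123={t24} A126={t11} A134={t28} A145={t15} A156={t31} A235={t4} A245={t7} A246={t29} A346={t30} A356={t6}
C dims 6,15,10; δ0: rk 6, SNF 1^5·2; δ1: rk 9, SNF 1^9
degree 0: 6−6−0 = 0 → Ȟ^0 ≅ 0
degree 1: 15−9−6 = 0 plus torsion [2] → Ȟ^1 ≅ Z/2
degree 2: 10−0−9 = 1 → Ȟ^2 ≅ Z


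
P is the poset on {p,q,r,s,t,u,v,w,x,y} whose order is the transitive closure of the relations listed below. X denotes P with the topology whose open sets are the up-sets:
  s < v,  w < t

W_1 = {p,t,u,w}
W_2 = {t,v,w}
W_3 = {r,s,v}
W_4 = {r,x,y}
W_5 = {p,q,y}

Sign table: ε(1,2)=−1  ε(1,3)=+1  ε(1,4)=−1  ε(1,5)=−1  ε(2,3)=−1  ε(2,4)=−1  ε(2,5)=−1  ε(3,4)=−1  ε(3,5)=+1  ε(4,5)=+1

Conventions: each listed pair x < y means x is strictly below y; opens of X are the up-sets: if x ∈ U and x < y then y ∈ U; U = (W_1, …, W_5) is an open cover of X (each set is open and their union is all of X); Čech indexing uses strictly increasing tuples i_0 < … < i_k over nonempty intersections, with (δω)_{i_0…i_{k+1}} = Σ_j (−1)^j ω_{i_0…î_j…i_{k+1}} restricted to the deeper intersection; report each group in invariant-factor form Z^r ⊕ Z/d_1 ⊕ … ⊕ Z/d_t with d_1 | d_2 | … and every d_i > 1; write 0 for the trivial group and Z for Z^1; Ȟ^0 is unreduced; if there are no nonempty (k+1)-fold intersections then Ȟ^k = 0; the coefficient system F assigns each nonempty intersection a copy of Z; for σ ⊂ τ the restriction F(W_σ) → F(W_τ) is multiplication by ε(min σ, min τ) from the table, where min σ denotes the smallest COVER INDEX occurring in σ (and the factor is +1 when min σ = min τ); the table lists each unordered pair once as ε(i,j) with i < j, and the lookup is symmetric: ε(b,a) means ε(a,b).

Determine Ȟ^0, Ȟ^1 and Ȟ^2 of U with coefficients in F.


Ȟ^0 ≅ Z,  Ȟ^1 ≅ Z,  Ȟ^2 ≅ 0

nonempty overlaps:
  W12={t,w} W15={p} W23={v} W34={r} W45={y}
C dims 5,5; δ0: rk 4, SNF 1^4
degree 0: 5−4−0 = 1 → Ȟ^0 ≅ Z
degree 1: 5−0−4 = 1 → Ȟ^1 ≅ Z
degree 2: 0−0−0 = 0 → Ȟ^2 ≅ 0


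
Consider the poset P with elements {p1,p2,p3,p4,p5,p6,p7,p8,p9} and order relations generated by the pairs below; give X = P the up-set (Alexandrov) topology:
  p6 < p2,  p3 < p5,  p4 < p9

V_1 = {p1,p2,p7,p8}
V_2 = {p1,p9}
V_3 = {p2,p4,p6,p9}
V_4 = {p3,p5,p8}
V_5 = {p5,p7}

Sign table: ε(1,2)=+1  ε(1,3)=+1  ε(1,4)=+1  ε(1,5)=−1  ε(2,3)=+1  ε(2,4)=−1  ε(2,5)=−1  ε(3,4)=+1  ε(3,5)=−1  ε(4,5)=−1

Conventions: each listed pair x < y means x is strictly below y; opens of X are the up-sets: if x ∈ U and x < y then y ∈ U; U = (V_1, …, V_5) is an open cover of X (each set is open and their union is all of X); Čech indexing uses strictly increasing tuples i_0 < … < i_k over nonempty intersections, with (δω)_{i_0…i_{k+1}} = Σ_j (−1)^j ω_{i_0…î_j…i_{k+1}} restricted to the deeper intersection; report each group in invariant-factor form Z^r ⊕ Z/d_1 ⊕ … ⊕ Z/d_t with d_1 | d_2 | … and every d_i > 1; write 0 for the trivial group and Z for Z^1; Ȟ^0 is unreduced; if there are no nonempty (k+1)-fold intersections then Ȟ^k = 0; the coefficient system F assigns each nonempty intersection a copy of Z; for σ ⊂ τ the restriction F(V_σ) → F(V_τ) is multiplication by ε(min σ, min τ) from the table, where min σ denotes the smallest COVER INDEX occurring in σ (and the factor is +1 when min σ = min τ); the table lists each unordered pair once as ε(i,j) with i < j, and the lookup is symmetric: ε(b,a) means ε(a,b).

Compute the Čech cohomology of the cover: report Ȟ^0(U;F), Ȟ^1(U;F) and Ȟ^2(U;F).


cover nerve:
  V12={p1} V13={p2} V14={p8} V15={p7} V23={p9} V45={p5}
C dims 5,6; δ0: rk 4, SNF 1^4
Ȟ^0: (5−4)−0=1 ⇒ Z
Ȟ^1: (6−0)−4=2 ⇒ Z^2
Ȟ^2: (0−0)−0=0 ⇒ 0

Ȟ^0 ≅ Z, Ȟ^1 ≅ Z^2 and Ȟ^2 ≅ 0


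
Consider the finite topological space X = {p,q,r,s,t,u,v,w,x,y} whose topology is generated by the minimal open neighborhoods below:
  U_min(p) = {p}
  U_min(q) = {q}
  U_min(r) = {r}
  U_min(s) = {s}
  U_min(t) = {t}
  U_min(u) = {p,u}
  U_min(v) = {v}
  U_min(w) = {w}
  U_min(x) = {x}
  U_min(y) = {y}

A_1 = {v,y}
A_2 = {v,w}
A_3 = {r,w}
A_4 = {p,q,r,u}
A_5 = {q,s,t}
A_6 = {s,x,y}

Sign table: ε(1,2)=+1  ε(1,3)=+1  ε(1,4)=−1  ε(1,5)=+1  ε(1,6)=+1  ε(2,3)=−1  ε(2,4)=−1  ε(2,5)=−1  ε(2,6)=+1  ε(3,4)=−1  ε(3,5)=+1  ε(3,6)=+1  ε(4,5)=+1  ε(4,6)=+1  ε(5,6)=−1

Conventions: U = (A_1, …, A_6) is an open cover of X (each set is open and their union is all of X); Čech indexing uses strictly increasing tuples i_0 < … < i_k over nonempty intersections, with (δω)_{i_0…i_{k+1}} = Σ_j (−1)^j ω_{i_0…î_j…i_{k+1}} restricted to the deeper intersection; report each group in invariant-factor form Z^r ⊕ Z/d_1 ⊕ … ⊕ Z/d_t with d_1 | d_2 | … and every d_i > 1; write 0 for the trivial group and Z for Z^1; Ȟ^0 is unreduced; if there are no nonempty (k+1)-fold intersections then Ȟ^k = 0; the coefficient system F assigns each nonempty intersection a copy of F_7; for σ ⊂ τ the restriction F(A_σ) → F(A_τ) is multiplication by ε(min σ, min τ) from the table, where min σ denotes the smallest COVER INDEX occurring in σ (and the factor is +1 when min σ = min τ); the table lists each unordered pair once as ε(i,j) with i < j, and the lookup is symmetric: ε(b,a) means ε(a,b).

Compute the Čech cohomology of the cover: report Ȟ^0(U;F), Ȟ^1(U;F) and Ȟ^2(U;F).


Ȟ^0(U;F) ≅ 0; Ȟ^1(U;F) ≅ 0; Ȟ^2(U;F) ≅ 0

nonempty intersections:
  A12={v} A16={y} A23={w} A34={r} A45={q} A56={s}
C dims 6,6; δ0: rk_F7 6
Ȟ^0: (6−6)−0=0 ⇒ 0
Ȟ^1: (6−0)−6=0 ⇒ 0
Ȟ^2: (0−0)−0=0 ⇒ 0


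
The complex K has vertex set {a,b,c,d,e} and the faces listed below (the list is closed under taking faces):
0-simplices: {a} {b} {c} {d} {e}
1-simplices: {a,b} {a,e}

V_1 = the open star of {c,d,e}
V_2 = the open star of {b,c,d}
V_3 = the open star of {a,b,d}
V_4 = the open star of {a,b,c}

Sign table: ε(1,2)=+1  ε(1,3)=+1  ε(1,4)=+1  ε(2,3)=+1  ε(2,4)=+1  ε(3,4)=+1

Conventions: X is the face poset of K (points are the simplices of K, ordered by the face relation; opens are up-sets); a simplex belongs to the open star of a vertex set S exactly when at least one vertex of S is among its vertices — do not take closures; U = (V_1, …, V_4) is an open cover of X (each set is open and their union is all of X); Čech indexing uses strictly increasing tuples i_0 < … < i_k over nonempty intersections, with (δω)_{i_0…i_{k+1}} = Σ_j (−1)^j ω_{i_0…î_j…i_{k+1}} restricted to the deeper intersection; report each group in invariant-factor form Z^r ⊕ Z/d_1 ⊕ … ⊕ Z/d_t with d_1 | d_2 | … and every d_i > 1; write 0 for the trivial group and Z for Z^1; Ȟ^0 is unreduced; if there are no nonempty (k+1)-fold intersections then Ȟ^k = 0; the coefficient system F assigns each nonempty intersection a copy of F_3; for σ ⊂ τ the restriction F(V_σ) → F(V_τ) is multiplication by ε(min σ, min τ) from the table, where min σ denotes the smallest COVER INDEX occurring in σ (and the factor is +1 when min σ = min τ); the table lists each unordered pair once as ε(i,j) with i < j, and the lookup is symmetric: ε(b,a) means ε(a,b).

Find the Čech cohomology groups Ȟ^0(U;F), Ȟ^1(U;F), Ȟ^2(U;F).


Ȟ^0(U;F) ≅ Z/3,  Ȟ^1(U;F) ≅ 0,  Ȟ^2(U;F) ≅ Z/3

nonempty overlaps:
  V1={{c},{d},{e},{a,e}} V2={{b},{c},{d},{a,b}} V3={{a},{b},{d},{a,b},{a,e}} V4={{a},{b},{c},{a,b},{a,e}}
  V12={{c},{d}} V13={{d},{a,e}} V14={{c},{a,e}} V23={{b},{d},{a,b}} V24={{b},{c},{a,b}} V34={{a},{b},{a,b},{a,e}}
  V123={{d}} V124={{c}} V134={{a,e}} V234={{b},{a,b}}
C dims 4,6,4; δ0: rk_F3 3; δ1: rk_F3 3
degree 0: 4−3−0 = 1 → Ȟ^0 ≅ Z/3
degree 1: 6−3−3 = 0 → Ȟ^1 ≅ 0
degree 2: 4−0−3 = 1 → Ȟ^2 ≅ Z/3


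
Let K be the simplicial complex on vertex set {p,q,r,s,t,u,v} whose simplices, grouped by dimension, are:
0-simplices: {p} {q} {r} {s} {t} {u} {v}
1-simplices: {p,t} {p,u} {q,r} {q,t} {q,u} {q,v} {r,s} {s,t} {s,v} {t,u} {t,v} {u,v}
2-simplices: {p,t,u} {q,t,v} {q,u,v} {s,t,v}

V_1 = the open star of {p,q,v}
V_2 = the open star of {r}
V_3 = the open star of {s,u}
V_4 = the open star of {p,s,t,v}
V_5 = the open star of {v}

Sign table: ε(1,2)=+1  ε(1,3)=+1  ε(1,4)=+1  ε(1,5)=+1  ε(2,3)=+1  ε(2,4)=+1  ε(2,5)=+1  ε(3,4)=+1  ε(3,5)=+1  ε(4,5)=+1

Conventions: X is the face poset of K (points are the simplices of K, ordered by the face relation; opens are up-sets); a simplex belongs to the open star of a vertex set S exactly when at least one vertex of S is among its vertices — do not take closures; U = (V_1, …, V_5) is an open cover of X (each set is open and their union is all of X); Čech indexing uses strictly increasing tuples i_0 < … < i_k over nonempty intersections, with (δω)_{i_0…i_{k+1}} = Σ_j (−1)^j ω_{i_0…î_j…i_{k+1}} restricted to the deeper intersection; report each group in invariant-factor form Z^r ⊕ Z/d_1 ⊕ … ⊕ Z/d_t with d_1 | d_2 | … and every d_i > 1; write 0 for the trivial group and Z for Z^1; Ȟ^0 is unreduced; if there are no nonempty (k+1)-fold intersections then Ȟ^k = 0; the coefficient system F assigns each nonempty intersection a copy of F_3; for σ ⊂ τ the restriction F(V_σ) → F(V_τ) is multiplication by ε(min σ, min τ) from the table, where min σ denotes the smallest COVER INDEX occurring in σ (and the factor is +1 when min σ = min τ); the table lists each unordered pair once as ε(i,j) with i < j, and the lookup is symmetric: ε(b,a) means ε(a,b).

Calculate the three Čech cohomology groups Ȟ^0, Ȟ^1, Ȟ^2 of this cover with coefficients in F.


Ȟ^0 ≅ Z/3, Ȟ^1 ≅ Z/3 and Ȟ^2 ≅ 0

intersection data:
  V1={{p},{q},{v},{p,t},{p,u},{q,r},{q,t},{q,u},{q,v},{s,v},{t,v},{u,v},{p,t,u},{q,t,v},{q,u,v},{s,t,v}} V2={{r},{q,r},{r,s}} V3={{s},{u},{p,u},{q,u},{r,s},{s,t},{s,v},{t,u},{u,v},{p,t,u},{q,u,v},{s,t,v}} V4={{p},{s},{t},{v},{p,t},{p,u},{q,t},{q,v},{r,s},{s,t},{s,v},{t,u},{t,v},{u,v},{p,t,u},{q,t,v},{q,u,v},{s,t,v}} V5={{v},{q,v},{s,v},{t,v},{u,v},{q,t,v},{q,u,v},{s,t,v}}
  V12={{q,r}} V13={{p,u},{q,u},{s,v},{u,v},{p,t,u},{q,u,v},{s,t,v}} V14={{p},{v},{p,t},{p,u},{q,t},{q,v},{s,v},{t,v},{u,v},{p,t,u},{q,t,v},{q,u,v},{s,t,v}} V15={{v},{q,v},{s,v},{t,v},{u,v},{q,t,v},{q,u,v},{s,t,v}} V23={{r,s}} V24={{r,s}} V34={{s},{p,u},{r,s},{s,t},{s,v},{t,u},{u,v},{p,t,u},{q,u,v},{s,t,v}} V35={{s,v},{u,v},{q,u,v},{s,t,v}} V45={{v},{q,v},{s,v},{t,v},{u,v},{q,t,v},{q,u,v},{s,t,v}}
  V134={{p,u},{s,v},{u,v},{p,t,u},{q,u,v},{s,t,v}} V135={{s,v},{u,v},{q,u,v},{s,t,v}} V145={{v},{q,v},{s,v},{t,v},{u,v},{q,t,v},{q,u,v},{s,t,v}} V234={{r,s}} V345={{s,v},{u,v},{q,u,v},{s,t,v}}
  V1345={{s,v},{u,v},{q,u,v},{s,t,v}}
C dims 5,9,5,1; δ0: rk_F3 4; δ1: rk_F3 4; δ2: rk_F3 1
Ȟ^0 = (5 − 4) − 0 = 1, so Ȟ^0 ≅ Z/3
Ȟ^1 = (9 − 4) − 4 = 1, so Ȟ^1 ≅ Z/3
Ȟ^2 = (5 − 1) − 4 = 0, so Ȟ^2 ≅ 0


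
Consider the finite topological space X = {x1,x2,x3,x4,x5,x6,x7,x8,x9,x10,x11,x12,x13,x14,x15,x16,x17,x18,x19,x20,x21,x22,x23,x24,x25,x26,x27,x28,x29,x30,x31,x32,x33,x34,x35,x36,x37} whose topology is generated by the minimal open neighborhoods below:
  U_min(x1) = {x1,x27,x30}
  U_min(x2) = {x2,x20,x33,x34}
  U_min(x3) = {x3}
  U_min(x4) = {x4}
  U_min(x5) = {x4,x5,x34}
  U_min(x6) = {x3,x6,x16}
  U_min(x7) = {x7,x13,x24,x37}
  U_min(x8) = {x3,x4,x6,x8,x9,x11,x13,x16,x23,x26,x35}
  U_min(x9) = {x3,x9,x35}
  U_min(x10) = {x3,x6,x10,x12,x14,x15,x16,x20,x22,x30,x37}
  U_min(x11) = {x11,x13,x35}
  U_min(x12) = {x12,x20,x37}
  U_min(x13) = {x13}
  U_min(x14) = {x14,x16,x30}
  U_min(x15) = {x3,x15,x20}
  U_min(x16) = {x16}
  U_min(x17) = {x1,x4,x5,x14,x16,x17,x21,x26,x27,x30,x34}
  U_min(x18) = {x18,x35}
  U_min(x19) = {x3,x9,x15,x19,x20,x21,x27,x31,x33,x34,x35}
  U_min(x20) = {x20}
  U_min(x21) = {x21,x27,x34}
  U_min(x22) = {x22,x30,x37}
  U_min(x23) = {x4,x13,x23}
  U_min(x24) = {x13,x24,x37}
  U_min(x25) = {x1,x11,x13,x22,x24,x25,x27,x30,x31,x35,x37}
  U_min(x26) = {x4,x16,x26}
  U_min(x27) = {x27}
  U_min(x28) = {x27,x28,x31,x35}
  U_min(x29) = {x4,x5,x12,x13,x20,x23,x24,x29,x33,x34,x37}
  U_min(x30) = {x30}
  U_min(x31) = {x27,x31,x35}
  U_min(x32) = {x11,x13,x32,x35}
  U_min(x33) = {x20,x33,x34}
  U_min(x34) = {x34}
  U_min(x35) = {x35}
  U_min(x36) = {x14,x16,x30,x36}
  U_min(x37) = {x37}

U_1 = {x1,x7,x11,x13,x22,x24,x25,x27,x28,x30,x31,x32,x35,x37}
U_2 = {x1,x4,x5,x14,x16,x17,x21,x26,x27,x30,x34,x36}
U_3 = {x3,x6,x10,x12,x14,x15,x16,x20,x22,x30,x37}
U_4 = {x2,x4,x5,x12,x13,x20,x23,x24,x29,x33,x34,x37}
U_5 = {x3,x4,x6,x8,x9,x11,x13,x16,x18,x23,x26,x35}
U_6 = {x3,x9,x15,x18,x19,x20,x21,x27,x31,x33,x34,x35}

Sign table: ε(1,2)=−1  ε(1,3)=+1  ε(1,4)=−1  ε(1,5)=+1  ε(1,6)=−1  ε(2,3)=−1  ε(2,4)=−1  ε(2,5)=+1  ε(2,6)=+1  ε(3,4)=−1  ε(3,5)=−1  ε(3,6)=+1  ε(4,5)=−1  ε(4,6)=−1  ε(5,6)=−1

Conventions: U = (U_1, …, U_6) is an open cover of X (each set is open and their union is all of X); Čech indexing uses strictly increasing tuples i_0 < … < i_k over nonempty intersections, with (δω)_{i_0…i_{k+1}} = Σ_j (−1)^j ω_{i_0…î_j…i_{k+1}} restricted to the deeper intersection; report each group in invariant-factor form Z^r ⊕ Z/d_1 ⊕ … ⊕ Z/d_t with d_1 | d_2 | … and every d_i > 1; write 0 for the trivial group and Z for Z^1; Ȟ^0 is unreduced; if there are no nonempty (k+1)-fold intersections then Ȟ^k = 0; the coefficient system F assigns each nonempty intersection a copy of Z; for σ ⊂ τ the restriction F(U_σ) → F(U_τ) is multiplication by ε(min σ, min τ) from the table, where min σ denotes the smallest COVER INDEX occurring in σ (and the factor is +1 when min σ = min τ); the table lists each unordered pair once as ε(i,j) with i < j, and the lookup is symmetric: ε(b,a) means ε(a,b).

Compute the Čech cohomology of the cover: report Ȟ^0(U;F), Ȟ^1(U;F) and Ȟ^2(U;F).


Ȟ^0 = 0; Ȟ^1 = Z/2; Ȟ^2 = Z

nerve of the cover:
  U12={x1,x27,x30} U13={x22,x30,x37} U14={x13,x24,x37} U15={x11,x13,x35} U16={x27,x31,x35} U23={x14,x16,x30} U24={x4,x5,x34} U25={x4,x16,x26} U26={x21,x27,x34} U34={x12,x20,x37} U35={x3,x6,x16} U36={x3,x15,x20} U45={x4,x13,x23} U46={x20,x33,x34} U56={x3,x9,x18,x35}
  U123={x30} U126={x27} U134={x37} U145={x13} U156={x35} U235={x16} U245={x4} U246={x34} U346={x20} U356={x3}
C dims 6,15,10; δ0: rk 6, SNF 1^5·2; δ1: rk 9, SNF 1^9
Ȟ^0 = (6 − 6) − 0 = 0, so Ȟ^0 ≅ 0
Ȟ^1 = (15 − 9) − 6 = 0 plus torsion [2], so Ȟ^1 ≅ Z/2
Ȟ^2 = (10 − 0) − 9 = 1, so Ȟ^2 ≅ Z


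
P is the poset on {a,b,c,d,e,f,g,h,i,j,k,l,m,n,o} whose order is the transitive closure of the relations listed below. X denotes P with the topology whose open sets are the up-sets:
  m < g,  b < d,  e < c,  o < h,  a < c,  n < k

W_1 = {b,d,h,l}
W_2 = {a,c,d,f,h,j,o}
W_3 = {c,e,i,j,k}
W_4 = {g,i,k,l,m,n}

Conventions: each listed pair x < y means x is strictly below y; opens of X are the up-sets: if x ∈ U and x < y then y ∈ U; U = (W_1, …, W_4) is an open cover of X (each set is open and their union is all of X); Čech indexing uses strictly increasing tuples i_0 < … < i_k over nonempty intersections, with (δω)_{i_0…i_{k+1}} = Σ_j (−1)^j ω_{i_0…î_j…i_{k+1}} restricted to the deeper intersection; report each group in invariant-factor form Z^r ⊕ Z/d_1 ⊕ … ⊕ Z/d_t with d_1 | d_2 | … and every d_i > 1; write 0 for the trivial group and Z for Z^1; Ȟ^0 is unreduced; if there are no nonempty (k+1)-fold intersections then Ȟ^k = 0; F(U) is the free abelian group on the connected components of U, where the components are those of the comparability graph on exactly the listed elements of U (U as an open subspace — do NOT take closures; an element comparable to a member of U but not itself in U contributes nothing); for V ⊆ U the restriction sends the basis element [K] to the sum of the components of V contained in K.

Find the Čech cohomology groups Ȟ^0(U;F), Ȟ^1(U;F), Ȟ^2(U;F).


Ȟ^0 ≅ Z^9,  Ȟ^1 ≅ 0,  Ȟ^2 ≅ 0

intersection data:
  W12={d,h} W14={l} W23={c,j} W34={i,k}
components per intersection:
  W1: {b,d} {h} {l}
  W2: {a,c} {d} {f} {h,o} {j}
  W3: {c,e} {i} {j} {k}
  W4: {g,m} {i} {k,n} {l}
  W12: {d} {h}
  W14: {l}
  W23: {c} {j}
  W34: {i} {k}
C dims 16,7; δ0: rk 7, SNF 1^7
Ȟ^0 = (16 − 7) − 0 = 9, so Ȟ^0 ≅ Z^9
Ȟ^1 = (7 − 0) − 7 = 0, so Ȟ^1 ≅ 0
Ȟ^2 = (0 − 0) − 0 = 0, so Ȟ^2 ≅ 0


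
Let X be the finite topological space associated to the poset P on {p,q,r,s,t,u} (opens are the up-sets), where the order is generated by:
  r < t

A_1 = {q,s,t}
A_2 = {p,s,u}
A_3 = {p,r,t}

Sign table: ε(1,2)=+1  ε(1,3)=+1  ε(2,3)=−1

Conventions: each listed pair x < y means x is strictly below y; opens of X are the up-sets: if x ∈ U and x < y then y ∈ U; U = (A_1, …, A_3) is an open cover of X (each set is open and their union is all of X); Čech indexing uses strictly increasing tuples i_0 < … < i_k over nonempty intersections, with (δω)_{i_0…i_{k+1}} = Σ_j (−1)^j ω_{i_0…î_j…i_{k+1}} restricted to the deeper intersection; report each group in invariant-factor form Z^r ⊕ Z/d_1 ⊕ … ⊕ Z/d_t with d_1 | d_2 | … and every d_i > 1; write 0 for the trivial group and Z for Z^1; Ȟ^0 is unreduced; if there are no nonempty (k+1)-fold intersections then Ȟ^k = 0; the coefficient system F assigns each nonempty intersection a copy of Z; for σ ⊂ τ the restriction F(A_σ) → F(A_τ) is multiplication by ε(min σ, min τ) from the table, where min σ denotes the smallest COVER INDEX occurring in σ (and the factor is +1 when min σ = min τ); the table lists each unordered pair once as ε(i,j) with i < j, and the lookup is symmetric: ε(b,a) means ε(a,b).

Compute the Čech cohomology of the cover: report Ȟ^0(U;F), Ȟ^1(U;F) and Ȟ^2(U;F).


Ȟ^0 ≅ 0, Ȟ^1 ≅ Z/2 and Ȟ^2 ≅ 0

nonempty intersections:
  A12={s} A13={t} A23={p}
C dims 3,3; δ0: rk 3, SNF 1^2·2
Ȟ^0: (3−3)−0=0 ⇒ 0
Ȟ^1: (3−0)−3=0 plus torsion [2] ⇒ Z/2
Ȟ^2: (0−0)−0=0 ⇒ 0


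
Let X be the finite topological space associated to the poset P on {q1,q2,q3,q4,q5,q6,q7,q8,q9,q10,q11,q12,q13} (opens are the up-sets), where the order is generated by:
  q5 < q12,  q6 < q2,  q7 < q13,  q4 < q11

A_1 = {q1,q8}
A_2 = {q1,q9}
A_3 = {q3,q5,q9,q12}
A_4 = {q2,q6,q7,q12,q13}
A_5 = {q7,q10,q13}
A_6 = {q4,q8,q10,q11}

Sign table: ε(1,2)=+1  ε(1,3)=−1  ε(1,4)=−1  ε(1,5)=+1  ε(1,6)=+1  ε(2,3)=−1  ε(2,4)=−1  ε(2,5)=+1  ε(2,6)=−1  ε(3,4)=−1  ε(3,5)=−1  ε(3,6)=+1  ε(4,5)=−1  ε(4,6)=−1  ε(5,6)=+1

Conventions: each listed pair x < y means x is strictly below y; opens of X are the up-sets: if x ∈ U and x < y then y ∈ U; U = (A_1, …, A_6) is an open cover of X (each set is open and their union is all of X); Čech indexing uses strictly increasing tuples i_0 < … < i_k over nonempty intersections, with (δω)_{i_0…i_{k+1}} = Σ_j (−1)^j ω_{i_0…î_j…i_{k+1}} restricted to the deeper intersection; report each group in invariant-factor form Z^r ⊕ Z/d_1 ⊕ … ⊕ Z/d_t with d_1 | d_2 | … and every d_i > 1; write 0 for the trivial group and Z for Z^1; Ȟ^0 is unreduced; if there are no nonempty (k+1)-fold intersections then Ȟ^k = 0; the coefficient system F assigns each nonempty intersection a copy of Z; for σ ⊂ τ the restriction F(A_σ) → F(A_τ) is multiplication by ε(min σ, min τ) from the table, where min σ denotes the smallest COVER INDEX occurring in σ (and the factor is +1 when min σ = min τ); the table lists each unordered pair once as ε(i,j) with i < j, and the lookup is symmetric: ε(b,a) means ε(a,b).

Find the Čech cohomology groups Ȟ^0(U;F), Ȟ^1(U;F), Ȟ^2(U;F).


Ȟ^0 ≅ 0; Ȟ^1 ≅ Z/2; Ȟ^2 ≅ 0

nonempty intersections:
  A12={q1} A16={q8} A23={q9} A34={q12} A45={q7,q13} A56={q10}
C dims 6,6; δ0: rk 6, SNF 1^5·2
Ȟ^0: (6−6)−0=0 ⇒ 0
Ȟ^1: (6−0)−6=0 plus torsion [2] ⇒ Z/2
Ȟ^2: (0−0)−0=0 ⇒ 0


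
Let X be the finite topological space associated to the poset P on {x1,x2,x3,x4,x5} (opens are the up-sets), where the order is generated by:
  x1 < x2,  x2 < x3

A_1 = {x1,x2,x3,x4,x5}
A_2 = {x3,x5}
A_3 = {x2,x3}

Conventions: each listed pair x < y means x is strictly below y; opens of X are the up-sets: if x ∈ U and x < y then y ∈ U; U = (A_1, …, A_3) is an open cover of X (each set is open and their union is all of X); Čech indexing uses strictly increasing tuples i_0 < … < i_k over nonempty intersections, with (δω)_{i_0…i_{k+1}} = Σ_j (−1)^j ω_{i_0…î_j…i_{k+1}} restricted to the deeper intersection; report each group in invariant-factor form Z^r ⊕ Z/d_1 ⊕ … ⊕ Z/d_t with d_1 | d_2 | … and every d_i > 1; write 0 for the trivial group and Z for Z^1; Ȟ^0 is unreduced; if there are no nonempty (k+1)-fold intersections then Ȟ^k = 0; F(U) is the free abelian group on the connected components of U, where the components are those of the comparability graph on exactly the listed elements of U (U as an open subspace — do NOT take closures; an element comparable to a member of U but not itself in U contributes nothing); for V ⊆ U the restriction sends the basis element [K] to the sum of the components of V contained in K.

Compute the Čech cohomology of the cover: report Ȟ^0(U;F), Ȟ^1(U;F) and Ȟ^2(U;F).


Ȟ^0 ≅ Z^3,  Ȟ^1 ≅ 0,  Ȟ^2 ≅ 0

cover nerve:
  A12={x3,x5} A13={x2,x3} A23={x3}
  A123={x3}
components per intersection:
  A1: {x1,x2,x3} {x4} {x5}
  A2: {x3} {x5}
  A3: {x2,x3}
  A12: {x3} {x5}
  A13: {x2,x3}
  A23: {x3}
  A123: {x3}
C dims 6,4,1; δ0: rk 3, SNF 1^3; δ1: rk 1, SNF 1^1
Ȟ^0: (6−3)−0=3 ⇒ Z^3
Ȟ^1: (4−1)−3=0 ⇒ 0
Ȟ^2: (1−0)−1=0 ⇒ 0


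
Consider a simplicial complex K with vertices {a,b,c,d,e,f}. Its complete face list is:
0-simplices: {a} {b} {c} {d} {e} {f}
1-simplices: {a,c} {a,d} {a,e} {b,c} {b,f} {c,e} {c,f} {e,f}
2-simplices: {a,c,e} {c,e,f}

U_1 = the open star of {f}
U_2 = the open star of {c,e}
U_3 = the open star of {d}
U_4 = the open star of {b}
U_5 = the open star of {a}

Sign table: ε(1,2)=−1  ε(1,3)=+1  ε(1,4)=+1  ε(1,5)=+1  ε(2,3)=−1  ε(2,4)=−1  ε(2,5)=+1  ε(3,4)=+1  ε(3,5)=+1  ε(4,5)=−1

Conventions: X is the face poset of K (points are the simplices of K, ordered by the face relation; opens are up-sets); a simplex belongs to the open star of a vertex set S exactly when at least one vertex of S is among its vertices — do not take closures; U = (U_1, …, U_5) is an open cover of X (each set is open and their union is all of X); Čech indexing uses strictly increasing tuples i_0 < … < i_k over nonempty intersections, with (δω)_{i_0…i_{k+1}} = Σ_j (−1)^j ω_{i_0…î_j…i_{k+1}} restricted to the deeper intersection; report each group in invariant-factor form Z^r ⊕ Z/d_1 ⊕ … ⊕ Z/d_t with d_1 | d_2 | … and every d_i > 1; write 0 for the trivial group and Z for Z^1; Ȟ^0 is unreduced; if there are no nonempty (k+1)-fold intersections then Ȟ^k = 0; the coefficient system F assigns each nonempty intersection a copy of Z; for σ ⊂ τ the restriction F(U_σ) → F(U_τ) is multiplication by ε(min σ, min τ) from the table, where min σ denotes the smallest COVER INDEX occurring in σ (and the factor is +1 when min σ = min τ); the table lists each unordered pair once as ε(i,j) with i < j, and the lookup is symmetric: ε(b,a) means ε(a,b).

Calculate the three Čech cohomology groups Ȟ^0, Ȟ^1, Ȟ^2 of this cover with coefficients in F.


cover nerve:
  U1={{f},{b,f},{c,f},{e,f},{c,e,f}} U2={{c},{e},{a,c},{a,e},{b,c},{c,e},{c,f},{e,f},{a,c,e},{c,e,f}} U3={{d},{a,d}} U4={{b},{b,c},{b,f}} U5={{a},{a,c},{a,d},{a,e},{a,c,e}}
  U12={{c,f},{e,f},{c,e,f}} U14={{b,f}} U24={{b,c}} U25={{a,c},{a,e},{a,c,e}} U35={{a,d}}
C dims 5,5; δ0: rk 4, SNF 1^4
Ȟ^0: (5−4)−0=1 ⇒ Z
Ȟ^1: (5−0)−4=1 ⇒ Z
Ȟ^2: (0−0)−0=0 ⇒ 0

Ȟ^0 = Z, Ȟ^1 = Z, Ȟ^2 = 0


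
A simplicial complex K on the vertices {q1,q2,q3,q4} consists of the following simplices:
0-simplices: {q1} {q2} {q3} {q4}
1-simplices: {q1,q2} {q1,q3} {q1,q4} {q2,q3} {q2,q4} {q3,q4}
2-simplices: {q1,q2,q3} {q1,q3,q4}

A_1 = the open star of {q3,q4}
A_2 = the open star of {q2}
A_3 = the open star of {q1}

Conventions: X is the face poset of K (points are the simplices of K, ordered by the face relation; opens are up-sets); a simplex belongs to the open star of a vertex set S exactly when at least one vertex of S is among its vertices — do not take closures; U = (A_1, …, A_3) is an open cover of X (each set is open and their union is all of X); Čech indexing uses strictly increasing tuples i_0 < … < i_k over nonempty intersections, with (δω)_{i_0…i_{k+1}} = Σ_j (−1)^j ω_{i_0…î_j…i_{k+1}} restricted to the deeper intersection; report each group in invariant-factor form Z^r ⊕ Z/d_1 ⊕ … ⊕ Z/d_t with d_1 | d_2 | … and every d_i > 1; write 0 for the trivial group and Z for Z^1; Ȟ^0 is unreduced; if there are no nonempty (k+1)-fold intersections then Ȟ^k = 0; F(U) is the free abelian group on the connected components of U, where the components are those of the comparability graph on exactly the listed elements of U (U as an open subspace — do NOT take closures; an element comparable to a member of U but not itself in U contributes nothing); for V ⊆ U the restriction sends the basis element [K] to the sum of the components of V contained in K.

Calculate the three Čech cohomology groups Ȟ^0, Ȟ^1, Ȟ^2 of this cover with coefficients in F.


Ȟ^0(U;F) ≅ Z, Ȟ^1(U;F) ≅ Z, Ȟ^2(U;F) ≅ 0

nonempty overlaps:
  A1={{q3},{q4},{q1,q3},{q1,q4},{q2,q3},{q2,q4},{q3,q4},{q1,q2,q3},{q1,q3,q4}} A2={{q2},{q1,q2},{q2,q3},{q2,q4},{q1,q2,q3}} A3={{q1},{q1,q2},{q1,q3},{q1,q4},{q1,q2,q3},{q1,q3,q4}}
  A12={{q2,q3},{q2,q4},{q1,q2,q3}} A13={{q1,q3},{q1,q4},{q1,q2,q3},{q1,q3,q4}} A23={{q1,q2},{q1,q2,q3}}
  A123={{q1,q2,q3}}
components per intersection:
  A1: {{q3},{q4},{q1,q3},{q1,q4},{q2,q3},{q2,q4},{q3,q4},{q1,q2,q3},{q1,q3,q4}}
  A2: {{q2},{q1,q2},{q2,q3},{q2,q4},{q1,q2,q3}}
  A3: {{q1},{q1,q2},{q1,q3},{q1,q4},{q1,q2,q3},{q1,q3,q4}}
  A12: {{q2,q3},{q1,q2,q3}} {{q2,q4}}
  A13: {{q1,q3},{q1,q4},{q1,q2,q3},{q1,q3,q4}}
  A23: {{q1,q2},{q1,q2,q3}}
  A123: {{q1,q2,q3}}
C dims 3,4,1; δ0: rk 2, SNF 1^2; δ1: rk 1, SNF 1^1
degree 0: 3−2−0 = 1 → Ȟ^0 ≅ Z
degree 1: 4−1−2 = 1 → Ȟ^1 ≅ Z
degree 2: 1−0−1 = 0 → Ȟ^2 ≅ 0


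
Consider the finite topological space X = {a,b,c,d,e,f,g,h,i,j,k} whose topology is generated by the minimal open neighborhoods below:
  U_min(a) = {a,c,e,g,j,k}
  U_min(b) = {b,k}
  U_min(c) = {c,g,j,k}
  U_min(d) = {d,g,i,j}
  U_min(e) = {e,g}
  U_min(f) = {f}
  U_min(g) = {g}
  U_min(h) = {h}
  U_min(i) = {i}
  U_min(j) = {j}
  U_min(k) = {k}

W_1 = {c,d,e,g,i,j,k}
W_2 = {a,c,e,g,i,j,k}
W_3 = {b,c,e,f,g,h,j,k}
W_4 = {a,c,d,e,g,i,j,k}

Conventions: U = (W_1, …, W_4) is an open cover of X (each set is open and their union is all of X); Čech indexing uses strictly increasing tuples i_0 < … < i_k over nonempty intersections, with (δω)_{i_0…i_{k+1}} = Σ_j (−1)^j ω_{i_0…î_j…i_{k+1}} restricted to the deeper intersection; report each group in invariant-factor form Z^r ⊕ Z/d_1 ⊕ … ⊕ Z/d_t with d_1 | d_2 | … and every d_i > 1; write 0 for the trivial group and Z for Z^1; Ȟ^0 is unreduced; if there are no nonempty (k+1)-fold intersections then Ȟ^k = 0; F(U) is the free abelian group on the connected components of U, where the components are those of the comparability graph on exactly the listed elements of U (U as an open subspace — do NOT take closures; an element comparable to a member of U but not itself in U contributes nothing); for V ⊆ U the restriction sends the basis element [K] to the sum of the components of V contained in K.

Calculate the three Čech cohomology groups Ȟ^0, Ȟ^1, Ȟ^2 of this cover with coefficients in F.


nerve simplices:
  W12={c,e,g,i,j,k} W13={c,e,g,j,k} W14={c,d,e,g,i,j,k} W23={c,e,g,j,k} W24={a,c,e,g,i,j,k} W34={c,e,g,j,k}
  W123={c,e,g,j,k} W124={c,e,g,i,j,k} W134={c,e,g,j,k} W234={c,e,g,j,k}
  W1234={c,e,g,j,k}
components per intersection:
  W1: {c,d,e,g,i,j,k}
  W2: {a,c,e,g,j,k} {i}
  W3: {b,c,e,g,j,k} {f} {h}
  W4: {a,c,d,e,g,i,j,k}
  W12: {c,e,g,j,k} {i}
  W13: {c,e,g,j,k}
  W14: {c,d,e,g,i,j,k}
  W23: {c,e,g,j,k}
  W24: {a,c,e,g,j,k} {i}
  W34: {c,e,g,j,k}
  W123: {c,e,g,j,k}
  W124: {c,e,g,j,k} {i}
  W134: {c,e,g,j,k}
  W234: {c,e,g,j,k}
  W1234: {c,e,g,j,k}
C dims 7,8,5,1; δ0: rk 4, SNF 1^4; δ1: rk 4, SNF 1^4; δ2: rk 1, SNF 1^1
degree 0: 7−4−0 = 3 → Ȟ^0 ≅ Z^3
degree 1: 8−4−4 = 0 → Ȟ^1 ≅ 0
degree 2: 5−1−4 = 0 → Ȟ^2 ≅ 0

Ȟ^0(U;F) ≅ Z^3, Ȟ^1(U;F) ≅ 0 and Ȟ^2(U;F) ≅ 0


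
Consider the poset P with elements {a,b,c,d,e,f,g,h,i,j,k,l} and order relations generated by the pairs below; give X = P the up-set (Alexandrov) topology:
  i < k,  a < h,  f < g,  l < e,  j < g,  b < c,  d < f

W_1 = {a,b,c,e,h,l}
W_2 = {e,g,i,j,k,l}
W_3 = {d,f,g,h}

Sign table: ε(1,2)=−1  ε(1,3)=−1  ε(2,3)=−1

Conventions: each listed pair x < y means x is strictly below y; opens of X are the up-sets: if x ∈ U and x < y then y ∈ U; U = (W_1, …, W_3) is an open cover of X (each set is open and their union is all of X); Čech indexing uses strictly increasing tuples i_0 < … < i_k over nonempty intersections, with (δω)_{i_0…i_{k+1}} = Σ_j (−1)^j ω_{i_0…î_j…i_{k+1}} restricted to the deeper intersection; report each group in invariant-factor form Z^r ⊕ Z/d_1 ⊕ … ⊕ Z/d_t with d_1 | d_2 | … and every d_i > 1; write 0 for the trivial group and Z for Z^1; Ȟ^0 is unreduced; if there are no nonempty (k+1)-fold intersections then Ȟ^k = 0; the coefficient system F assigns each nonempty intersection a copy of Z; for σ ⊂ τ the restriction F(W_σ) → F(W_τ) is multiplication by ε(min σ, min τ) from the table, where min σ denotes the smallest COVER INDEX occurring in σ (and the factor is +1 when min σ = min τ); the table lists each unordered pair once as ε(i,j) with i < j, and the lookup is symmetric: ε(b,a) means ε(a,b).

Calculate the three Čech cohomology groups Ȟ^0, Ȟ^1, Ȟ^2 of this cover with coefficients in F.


cover nerve:
  W12={e,l} W13={h} W23={g}
C dims 3,3; δ0: rk 3, SNF 1^2·2
Ȟ^0: (3−3)−0=0 ⇒ 0
Ȟ^1: (3−0)−3=0 plus torsion [2] ⇒ Z/2
Ȟ^2: (0−0)−0=0 ⇒ 0

Ȟ^0 ≅ 0, Ȟ^1 ≅ Z/2, Ȟ^2 ≅ 0


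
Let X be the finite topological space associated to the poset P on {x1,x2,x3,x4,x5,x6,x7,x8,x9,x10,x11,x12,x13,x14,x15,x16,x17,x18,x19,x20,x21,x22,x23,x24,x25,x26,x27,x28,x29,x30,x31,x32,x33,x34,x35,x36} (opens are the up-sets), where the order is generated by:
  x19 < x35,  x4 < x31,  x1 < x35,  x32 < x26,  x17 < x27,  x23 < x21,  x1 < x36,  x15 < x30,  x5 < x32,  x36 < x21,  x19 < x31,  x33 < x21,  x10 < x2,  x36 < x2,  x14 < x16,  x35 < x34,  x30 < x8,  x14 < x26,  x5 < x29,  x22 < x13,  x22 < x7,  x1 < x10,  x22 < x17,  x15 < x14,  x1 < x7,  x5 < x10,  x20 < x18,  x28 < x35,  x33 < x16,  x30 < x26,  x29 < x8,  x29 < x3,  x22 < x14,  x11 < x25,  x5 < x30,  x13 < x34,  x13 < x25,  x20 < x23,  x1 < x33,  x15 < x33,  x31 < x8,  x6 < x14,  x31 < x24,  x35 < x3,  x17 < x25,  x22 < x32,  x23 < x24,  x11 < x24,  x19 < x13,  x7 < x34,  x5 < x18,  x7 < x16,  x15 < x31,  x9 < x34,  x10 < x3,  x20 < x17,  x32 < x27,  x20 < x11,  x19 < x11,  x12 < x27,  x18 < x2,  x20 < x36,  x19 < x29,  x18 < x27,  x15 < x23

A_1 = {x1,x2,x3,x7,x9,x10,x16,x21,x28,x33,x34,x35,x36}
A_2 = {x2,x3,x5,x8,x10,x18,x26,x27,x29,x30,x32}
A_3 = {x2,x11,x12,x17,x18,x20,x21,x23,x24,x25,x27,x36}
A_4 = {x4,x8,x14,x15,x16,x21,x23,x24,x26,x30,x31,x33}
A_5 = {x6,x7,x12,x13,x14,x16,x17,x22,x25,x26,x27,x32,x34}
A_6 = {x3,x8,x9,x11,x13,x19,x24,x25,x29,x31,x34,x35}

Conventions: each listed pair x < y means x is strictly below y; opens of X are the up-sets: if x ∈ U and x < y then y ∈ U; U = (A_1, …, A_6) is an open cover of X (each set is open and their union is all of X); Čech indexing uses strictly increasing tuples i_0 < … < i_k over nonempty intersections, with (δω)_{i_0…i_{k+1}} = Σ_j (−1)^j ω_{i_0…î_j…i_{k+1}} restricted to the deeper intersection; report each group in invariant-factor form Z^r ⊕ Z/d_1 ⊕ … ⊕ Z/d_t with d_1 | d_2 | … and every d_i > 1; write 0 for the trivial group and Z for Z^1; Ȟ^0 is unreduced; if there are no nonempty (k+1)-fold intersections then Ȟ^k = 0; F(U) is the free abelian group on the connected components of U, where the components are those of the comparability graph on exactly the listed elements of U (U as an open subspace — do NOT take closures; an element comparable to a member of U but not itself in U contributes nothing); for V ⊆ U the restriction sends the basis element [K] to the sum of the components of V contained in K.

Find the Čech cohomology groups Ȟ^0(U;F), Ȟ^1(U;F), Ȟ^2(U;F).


Ȟ^0 ≅ Z, Ȟ^1 ≅ 0 and Ȟ^2 ≅ Z/2

nerve simplices:
  A12={x2,x3,x10} A13={x2,x21,x36} A14={x16,x21,x33} A15={x7,x16,x34} A16={x3,x9,x34,x35} A23={x2,x18,x27} A24={x8,x26,x30} A25={x26,x27,x32} A26={x3,x8,x29} A34={x21,x23,x24} A35={x12,x17,x25,x27} A36={x11,x24,x25} A45={x14,x16,x26} A46={x8,x24,x31} A56={x13,x25,x34}
  A123={x2} A126={x3} A134={x21} A145={x16} A156={x34} A235={x27} A245={x26} A246={x8} A346={x24} A356={x25}
components per intersection:
  A1: {x1,x2,x3,x7,x9,x10,x16,x21,x28,x33,x34,x35,x36}
  A2: {x2,x3,x5,x8,x10,x18,x26,x27,x29,x30,x32}
  A3: {x2,x11,x12,x17,x18,x20,x21,x23,x24,x25,x27,x36}
  A4: {x4,x8,x14,x15,x16,x21,x23,x24,x26,x30,x31,x33}
  A5: {x6,x7,x12,x13,x14,x16,x17,x22,x25,x26,x27,x32,x34}
  A6: {x3,x8,x9,x11,x13,x19,x24,x25,x29,x31,x34,x35}
  A12: {x2,x3,x10}
  A13: {x2,x21,x36}
  A14: {x16,x21,x33}
  A15: {x7,x16,x34}
  A16: {x3,x9,x34,x35}
  A23: {x2,x18,x27}
  A24: {x8,x26,x30}
  A25: {x26,x27,x32}
  A26: {x3,x8,x29}
  A34: {x21,x23,x24}
  A35: {x12,x17,x25,x27}
  A36: {x11,x24,x25}
  A45: {x14,x16,x26}
  A46: {x8,x24,x31}
  A56: {x13,x25,x34}
  A123: {x2}
  A126: {x3}
  A134: {x21}
  A145: {x16}
  A156: {x34}
  A235: {x27}
  A245: {x26}
  A246: {x8}
  A346: {x24}
  A356: {x25}
C dims 6,15,10; δ0: rk 5, SNF 1^5; δ1: rk 10, SNF 1^9·2
degree 0: 6−5−0 = 1 → Ȟ^0 ≅ Z
degree 1: 15−10−5 = 0 → Ȟ^1 ≅ 0
degree 2: 10−0−10 = 0 plus torsion [2] → Ȟ^2 ≅ Z/2


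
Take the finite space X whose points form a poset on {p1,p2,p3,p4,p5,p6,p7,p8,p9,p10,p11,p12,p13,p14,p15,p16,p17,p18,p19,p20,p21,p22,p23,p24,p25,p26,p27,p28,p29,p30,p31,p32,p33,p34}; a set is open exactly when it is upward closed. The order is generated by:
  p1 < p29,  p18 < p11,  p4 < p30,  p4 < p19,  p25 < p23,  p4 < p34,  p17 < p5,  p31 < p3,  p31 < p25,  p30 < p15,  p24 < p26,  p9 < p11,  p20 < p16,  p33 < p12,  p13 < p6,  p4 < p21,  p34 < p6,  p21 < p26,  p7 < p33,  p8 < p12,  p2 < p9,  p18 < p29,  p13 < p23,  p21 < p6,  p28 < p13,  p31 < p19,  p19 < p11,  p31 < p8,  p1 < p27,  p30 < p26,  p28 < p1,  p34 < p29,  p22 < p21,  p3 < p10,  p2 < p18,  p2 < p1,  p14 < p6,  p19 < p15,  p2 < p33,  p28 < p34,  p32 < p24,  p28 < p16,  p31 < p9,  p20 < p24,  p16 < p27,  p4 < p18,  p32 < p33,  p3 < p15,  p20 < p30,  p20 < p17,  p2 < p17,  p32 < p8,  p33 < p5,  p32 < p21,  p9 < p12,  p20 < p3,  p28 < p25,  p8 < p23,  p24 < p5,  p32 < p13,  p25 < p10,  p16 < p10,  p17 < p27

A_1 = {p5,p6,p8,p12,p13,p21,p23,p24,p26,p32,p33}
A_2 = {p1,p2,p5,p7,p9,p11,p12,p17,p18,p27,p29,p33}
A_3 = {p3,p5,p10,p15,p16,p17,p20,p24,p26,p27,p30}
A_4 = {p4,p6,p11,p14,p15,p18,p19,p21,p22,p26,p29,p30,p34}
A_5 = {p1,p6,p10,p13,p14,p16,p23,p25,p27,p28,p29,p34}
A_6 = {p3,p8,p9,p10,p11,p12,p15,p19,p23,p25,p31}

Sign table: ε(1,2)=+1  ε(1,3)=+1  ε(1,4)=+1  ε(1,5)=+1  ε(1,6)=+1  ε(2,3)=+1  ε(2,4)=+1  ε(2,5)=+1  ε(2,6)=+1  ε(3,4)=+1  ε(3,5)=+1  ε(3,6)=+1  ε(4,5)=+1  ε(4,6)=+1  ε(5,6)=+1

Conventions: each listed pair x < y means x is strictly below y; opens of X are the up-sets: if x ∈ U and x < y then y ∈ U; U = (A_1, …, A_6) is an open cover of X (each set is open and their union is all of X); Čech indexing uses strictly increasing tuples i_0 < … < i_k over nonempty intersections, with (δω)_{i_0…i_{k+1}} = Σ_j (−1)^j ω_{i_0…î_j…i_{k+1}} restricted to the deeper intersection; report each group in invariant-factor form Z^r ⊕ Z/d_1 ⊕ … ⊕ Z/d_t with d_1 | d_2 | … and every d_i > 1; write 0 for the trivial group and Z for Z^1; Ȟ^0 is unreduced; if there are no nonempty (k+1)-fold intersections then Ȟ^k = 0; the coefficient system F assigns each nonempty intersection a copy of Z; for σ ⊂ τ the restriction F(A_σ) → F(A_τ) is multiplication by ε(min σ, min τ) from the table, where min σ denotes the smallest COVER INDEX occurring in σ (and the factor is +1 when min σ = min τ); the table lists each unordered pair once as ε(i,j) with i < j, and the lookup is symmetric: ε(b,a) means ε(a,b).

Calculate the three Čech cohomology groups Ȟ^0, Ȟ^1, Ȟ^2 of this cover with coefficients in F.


nonempty intersections:
  A12={p5,p12,p33} A13={p5,p24,p26} A14={p6,p21,p26} A15={p6,p13,p23} A16={p8,p12,p23} A23={p5,p17,p27} A24={p11,p18,p29} A25={p1,p27,p29} A26={p9,p11,p12} A34={p15,p26,p30} A35={p10,p16,p27} A36={p3,p10,p15} A45={p6,p14,p29,p34} A46={p11,p15,p19} A56={p10,p23,p25}
  A123={p5} A126={p12} A134={p26} A145={p6} A156={p23} A235={p27} A245={p29} A246={p11} A346={p15} A356={p10}
C dims 6,15,10; δ0: rk 5, SNF 1^5; δ1: rk 10, SNF 1^9·2
Ȟ^0: (6−5)−0=1 ⇒ Z
Ȟ^1: (15−10)−5=0 ⇒ 0
Ȟ^2: (10−0)−10=0 plus torsion [2] ⇒ Z/2

Ȟ^0(U;F) ≅ Z, Ȟ^1(U;F) ≅ 0 and Ȟ^2(U;F) ≅ Z/2
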